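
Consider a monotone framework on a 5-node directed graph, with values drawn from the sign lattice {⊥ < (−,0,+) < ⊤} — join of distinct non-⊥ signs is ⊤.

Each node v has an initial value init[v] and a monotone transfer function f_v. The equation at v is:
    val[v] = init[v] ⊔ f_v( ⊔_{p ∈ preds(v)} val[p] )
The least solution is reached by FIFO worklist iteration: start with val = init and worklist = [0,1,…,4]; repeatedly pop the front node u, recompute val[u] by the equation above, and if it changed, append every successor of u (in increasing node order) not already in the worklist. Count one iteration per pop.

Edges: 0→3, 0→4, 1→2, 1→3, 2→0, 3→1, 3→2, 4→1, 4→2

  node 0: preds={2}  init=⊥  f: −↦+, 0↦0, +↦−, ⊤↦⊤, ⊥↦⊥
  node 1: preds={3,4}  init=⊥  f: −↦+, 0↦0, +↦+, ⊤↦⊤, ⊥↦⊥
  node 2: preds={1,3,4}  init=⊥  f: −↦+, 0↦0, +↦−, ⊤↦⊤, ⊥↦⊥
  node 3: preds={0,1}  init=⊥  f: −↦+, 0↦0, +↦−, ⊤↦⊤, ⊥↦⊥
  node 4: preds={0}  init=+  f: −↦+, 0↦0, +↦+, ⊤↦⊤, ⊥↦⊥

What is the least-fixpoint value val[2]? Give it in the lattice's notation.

⊤

Trace (17 dequeues):
  [1] u=0 | in ⊥ | out ⊥ | ==
  [2] u=1 | in + | out + | prev ⊥ | push {}
  [3] u=2 | in + | out − | prev ⊥ | push {0}
  [4] u=3 | in + | out − | prev ⊥ | push {1,2}
  [5] u=4 | in ⊥ | out + | ==
  [6] u=0 | in − | out + | prev ⊥ | push {3,4}
  [7] u=1 | in ⊤ | out ⊤ | prev + | push {}
  [8] u=2 | in ⊤ | out ⊤ | prev − | push {0}
  [9] u=3 | in ⊤ | out ⊤ | prev − | push {1,2}
  [10] u=4 | in + | out + | ==
  [11] u=0 | in ⊤ | out ⊤ | prev + | push {3,4}
  [12] u=1 | in ⊤ | out ⊤ | ==
  [13] u=2 | in ⊤ | out ⊤ | ==
  [14] u=3 | in ⊤ | out ⊤ | ==
  [15] u=4 | in ⊤ | out ⊤ | prev + | push {1,2}
  [16] u=1 | in ⊤ | out ⊤ | ==
  [17] u=2 | in ⊤ | out ⊤ | ==

Converged values:
  [0] ⊤
  [1] ⊤
  [2] ⊤
  [3] ⊤
  [4] ⊤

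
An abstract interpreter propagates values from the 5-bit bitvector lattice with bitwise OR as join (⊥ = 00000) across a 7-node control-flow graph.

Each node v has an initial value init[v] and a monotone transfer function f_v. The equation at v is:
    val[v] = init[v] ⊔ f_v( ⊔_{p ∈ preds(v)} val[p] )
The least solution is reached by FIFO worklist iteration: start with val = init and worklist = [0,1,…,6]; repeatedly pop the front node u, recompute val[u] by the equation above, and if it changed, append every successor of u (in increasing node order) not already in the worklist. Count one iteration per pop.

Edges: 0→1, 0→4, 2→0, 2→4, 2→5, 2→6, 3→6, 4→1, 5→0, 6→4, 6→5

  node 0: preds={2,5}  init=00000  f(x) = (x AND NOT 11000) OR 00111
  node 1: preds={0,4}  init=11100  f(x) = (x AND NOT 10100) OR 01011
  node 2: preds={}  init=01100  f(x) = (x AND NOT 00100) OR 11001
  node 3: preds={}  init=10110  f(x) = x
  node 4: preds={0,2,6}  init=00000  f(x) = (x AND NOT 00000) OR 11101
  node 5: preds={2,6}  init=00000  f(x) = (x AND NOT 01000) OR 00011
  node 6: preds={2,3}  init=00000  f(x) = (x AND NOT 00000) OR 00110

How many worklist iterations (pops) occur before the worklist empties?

Worklist (11 pops):
  #1 pop 0: in=01100 → 00111 (was 00000); enqueue []
  #2 pop 1: in=00111 → 11111 (was 11100); enqueue []
  #3 pop 2: in=00000 → 11101 (was 01100); enqueue [0]
  #4 pop 3: in=00000 → 10110 (no change)
  #5 pop 4: in=11111 → 11111 (was 00000); enqueue [1]
  #6 pop 5: in=11101 → 10111 (was 00000); enqueue []
  #7 pop 6: in=11111 → 11111 (was 00000); enqueue [4,5]
  #8 pop 0: in=11111 → 00111 (no change)
  #9 pop 1: in=11111 → 11111 (no change)
  #10 pop 4: in=11111 → 11111 (no change)
  #11 pop 5: in=11111 → 10111 (no change)

Fixpoint:
  val[0] = 00111
  val[1] = 11111
  val[2] = 11101
  val[3] = 10110
  val[4] = 11111
  val[5] = 10111
  val[6] = 11111

11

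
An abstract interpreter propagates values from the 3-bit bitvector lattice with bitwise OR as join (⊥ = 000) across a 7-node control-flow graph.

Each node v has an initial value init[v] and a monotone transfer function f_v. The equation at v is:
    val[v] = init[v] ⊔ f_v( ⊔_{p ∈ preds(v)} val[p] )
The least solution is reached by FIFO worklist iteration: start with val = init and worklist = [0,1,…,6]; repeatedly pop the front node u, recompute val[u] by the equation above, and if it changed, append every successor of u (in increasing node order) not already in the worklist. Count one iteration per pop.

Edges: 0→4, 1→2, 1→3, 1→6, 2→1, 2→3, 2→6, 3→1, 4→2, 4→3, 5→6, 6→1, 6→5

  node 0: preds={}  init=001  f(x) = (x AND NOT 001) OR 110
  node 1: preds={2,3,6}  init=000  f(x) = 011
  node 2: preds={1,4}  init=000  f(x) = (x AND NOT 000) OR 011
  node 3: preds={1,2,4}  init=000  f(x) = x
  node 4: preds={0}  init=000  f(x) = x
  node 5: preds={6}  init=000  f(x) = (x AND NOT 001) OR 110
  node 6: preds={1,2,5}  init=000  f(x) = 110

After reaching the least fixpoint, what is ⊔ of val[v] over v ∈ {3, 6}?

111

Trace (13 dequeues):
  [1] u=0 | in 000 | out 111 | prev 001 | push {}
  [2] u=1 | in 000 | out 011 | prev 000 | push {}
  [3] u=2 | in 011 | out 011 | prev 000 | push {1}
  [4] u=3 | in 011 | out 011 | prev 000 | push {}
  [5] u=4 | in 111 | out 111 | prev 000 | push {2,3}
  [6] u=5 | in 000 | out 110 | prev 000 | push {}
  [7] u=6 | in 111 | out 110 | prev 000 | push {5}
  [8] u=1 | in 111 | out 011 | ==
  [9] u=2 | in 111 | out 111 | prev 011 | push {1,6}
  [10] u=3 | in 111 | out 111 | prev 011 | push {}
  [11] u=5 | in 110 | out 110 | ==
  [12] u=1 | in 111 | out 011 | ==
  [13] u=6 | in 111 | out 110 | ==

Converged values:
  [0] 111
  [1] 011
  [2] 111
  [3] 111
  [4] 111
  [5] 110
  [6] 110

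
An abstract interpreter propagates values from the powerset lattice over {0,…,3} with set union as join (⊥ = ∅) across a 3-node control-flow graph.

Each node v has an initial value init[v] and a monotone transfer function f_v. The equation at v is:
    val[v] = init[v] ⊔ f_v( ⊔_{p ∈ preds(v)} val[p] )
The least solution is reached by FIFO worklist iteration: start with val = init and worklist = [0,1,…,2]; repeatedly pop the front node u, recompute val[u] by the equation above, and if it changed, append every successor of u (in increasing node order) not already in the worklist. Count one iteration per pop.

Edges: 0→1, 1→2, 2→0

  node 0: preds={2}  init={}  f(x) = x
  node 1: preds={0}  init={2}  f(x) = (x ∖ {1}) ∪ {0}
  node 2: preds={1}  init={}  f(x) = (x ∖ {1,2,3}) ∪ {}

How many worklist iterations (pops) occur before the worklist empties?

Worklist (5 pops):
  #1 pop 0: in={} → {} (no change)
  #2 pop 1: in={} → {0,2} (was {2}); enqueue []
  #3 pop 2: in={0,2} → {0} (was {}); enqueue [0]
  #4 pop 0: in={0} → {0} (was {}); enqueue [1]
  #5 pop 1: in={0} → {0,2} (no change)

Fixpoint:
  val[0] = {0}
  val[1] = {0,2}
  val[2] = {0}

5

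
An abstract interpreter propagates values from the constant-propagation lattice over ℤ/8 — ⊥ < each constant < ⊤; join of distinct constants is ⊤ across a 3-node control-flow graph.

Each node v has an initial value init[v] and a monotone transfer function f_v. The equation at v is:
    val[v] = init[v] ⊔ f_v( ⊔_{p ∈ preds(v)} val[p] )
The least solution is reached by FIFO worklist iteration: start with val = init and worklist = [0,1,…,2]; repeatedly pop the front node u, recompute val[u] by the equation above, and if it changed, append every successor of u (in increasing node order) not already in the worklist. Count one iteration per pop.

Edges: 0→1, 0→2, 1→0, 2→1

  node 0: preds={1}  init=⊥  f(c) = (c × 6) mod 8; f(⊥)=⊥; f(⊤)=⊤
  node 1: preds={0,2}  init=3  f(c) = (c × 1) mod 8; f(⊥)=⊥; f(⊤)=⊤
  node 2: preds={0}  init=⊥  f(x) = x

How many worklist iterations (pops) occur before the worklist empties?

7

Iteration log — 7 steps:
  step 1. node 0  ⊔preds=3  new=2  old=⊥  +wl: 
  step 2. node 1  ⊔preds=2  new=⊤  old=3  +wl: 0
  step 3. node 2  ⊔preds=2  new=2  old=⊥  +wl: 1
  step 4. node 0  ⊔preds=⊤  new=⊤  old=2  +wl: 2
  step 5. node 1  ⊔preds=⊤  new=⊤  stable
  step 6. node 2  ⊔preds=⊤  new=⊤  old=2  +wl: 1
  step 7. node 1  ⊔preds=⊤  new=⊤  stable

Least fixpoint reached:
  node 0: ⊤
  node 1: ⊤
  node 2: ⊤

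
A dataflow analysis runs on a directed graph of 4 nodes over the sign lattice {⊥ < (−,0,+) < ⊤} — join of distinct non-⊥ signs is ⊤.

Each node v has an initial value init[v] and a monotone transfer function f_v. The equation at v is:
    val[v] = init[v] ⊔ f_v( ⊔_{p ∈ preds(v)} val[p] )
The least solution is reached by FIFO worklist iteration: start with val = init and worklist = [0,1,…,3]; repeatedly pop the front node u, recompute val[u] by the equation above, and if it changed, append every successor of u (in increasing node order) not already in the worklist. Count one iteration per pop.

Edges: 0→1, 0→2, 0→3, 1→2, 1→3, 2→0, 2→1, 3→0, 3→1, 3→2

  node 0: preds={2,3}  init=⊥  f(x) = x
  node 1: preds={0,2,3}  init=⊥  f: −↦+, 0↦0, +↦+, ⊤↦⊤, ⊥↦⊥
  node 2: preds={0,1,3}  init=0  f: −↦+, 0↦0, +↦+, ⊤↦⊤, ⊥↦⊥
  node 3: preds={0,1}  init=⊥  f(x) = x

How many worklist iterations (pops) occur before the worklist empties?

7

Iteration log — 7 steps:
  step 1. node 0  ⊔preds=0  new=0  old=⊥  +wl: 
  step 2. node 1  ⊔preds=0  new=0  old=⊥  +wl: 
  step 3. node 2  ⊔preds=0  new=0  stable
  step 4. node 3  ⊔preds=0  new=0  old=⊥  +wl: 0,1,2
  step 5. node 0  ⊔preds=0  new=0  stable
  step 6. node 1  ⊔preds=0  new=0  stable
  step 7. node 2  ⊔preds=0  new=0  stable

Least fixpoint reached:
  node 0: 0
  node 1: 0
  node 2: 0
  node 3: 0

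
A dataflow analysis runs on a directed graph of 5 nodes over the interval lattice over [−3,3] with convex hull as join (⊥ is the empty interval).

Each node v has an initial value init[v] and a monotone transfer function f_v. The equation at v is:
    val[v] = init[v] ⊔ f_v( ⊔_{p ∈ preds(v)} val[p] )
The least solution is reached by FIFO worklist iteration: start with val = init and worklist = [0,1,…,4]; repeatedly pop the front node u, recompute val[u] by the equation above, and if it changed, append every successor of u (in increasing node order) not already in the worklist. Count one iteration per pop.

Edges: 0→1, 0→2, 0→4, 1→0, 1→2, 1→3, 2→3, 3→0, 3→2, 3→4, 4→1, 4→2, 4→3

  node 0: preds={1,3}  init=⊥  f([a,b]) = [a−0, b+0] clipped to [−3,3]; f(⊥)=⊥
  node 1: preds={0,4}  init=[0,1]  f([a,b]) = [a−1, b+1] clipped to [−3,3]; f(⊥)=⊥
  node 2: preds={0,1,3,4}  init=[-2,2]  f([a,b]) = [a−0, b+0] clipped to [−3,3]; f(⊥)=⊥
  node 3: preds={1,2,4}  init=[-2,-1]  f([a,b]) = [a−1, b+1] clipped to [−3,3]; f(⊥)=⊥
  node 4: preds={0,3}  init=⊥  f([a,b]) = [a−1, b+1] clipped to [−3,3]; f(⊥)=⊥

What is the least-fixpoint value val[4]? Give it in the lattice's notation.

[-3,3]

Worklist (12 pops):
  #1 pop 0: in=[-2,1] → [-2,1] (was ⊥); enqueue []
  #2 pop 1: in=[-2,1] → [-3,2] (was [0,1]); enqueue [0]
  #3 pop 2: in=[-3,2] → [-3,2] (was [-2,2]); enqueue []
  #4 pop 3: in=[-3,2] → [-3,3] (was [-2,-1]); enqueue [2]
  #5 pop 4: in=[-3,3] → [-3,3] (was ⊥); enqueue [1,3]
  #6 pop 0: in=[-3,3] → [-3,3] (was [-2,1]); enqueue [4]
  #7 pop 2: in=[-3,3] → [-3,3] (was [-3,2]); enqueue []
  #8 pop 1: in=[-3,3] → [-3,3] (was [-3,2]); enqueue [0,2]
  #9 pop 3: in=[-3,3] → [-3,3] (no change)
  #10 pop 4: in=[-3,3] → [-3,3] (no change)
  #11 pop 0: in=[-3,3] → [-3,3] (no change)
  #12 pop 2: in=[-3,3] → [-3,3] (no change)

Fixpoint:
  val[0] = [-3,3]
  val[1] = [-3,3]
  val[2] = [-3,3]
  val[3] = [-3,3]
  val[4] = [-3,3]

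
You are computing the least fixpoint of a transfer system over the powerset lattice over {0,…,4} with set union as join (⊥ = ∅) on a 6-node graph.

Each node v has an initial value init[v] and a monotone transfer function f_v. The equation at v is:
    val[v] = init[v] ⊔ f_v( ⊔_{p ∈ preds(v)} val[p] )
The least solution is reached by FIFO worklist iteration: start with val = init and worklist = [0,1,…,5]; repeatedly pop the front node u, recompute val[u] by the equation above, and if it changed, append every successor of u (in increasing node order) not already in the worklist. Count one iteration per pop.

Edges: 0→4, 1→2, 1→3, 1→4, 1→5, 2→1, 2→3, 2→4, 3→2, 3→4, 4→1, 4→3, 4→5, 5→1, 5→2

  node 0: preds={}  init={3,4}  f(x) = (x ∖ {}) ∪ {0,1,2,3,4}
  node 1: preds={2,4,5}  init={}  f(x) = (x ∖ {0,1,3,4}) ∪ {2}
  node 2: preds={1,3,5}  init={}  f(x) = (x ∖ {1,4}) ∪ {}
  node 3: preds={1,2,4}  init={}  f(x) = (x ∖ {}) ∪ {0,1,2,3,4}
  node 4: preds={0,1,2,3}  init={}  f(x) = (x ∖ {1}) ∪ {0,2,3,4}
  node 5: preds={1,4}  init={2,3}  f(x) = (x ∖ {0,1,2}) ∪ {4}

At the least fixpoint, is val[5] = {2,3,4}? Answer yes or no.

yes

Iteration log — 11 steps:
  step 1. node 0  ⊔preds={}  new={0,1,2,3,4}  old={3,4}  +wl: 
  step 2. node 1  ⊔preds={2,3}  new={2}  old={}  +wl: 
  step 3. node 2  ⊔preds={2,3}  new={2,3}  old={}  +wl: 1
  step 4. node 3  ⊔preds={2,3}  new={0,1,2,3,4}  old={}  +wl: 2
  step 5. node 4  ⊔preds={0,1,2,3,4}  new={0,2,3,4}  old={}  +wl: 3
  step 6. node 5  ⊔preds={0,2,3,4}  new={2,3,4}  old={2,3}  +wl: 
  step 7. node 1  ⊔preds={0,2,3,4}  new={2}  stable
  step 8. node 2  ⊔preds={0,1,2,3,4}  new={0,2,3}  old={2,3}  +wl: 1,4
  step 9. node 3  ⊔preds={0,2,3,4}  new={0,1,2,3,4}  stable
  step 10. node 1  ⊔preds={0,2,3,4}  new={2}  stable
  step 11. node 4  ⊔preds={0,1,2,3,4}  new={0,2,3,4}  stable

Least fixpoint reached:
  node 0: {0,1,2,3,4}
  node 1: {2}
  node 2: {0,2,3}
  node 3: {0,1,2,3,4}
  node 4: {0,2,3,4}
  node 5: {2,3,4}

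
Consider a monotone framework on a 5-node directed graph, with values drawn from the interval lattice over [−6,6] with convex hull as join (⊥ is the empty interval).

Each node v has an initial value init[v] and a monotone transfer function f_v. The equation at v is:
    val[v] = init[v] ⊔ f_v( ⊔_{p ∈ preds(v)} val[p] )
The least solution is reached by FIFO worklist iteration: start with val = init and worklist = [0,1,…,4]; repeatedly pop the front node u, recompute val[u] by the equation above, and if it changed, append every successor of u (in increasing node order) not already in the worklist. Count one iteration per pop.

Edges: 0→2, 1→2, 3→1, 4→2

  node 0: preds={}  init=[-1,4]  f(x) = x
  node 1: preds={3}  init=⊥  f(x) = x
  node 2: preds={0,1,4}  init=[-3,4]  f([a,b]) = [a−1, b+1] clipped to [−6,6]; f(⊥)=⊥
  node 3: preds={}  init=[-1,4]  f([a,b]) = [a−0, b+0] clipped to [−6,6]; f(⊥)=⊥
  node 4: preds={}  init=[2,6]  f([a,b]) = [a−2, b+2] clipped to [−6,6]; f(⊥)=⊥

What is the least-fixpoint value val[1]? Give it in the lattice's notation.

[-1,4]

Worklist (5 pops):
  #1 pop 0: in=⊥ → [-1,4] (no change)
  #2 pop 1: in=[-1,4] → [-1,4] (was ⊥); enqueue []
  #3 pop 2: in=[-1,6] → [-3,6] (was [-3,4]); enqueue []
  #4 pop 3: in=⊥ → [-1,4] (no change)
  #5 pop 4: in=⊥ → [2,6] (no change)

Fixpoint:
  val[0] = [-1,4]
  val[1] = [-1,4]
  val[2] = [-3,6]
  val[3] = [-1,4]
  val[4] = [2,6]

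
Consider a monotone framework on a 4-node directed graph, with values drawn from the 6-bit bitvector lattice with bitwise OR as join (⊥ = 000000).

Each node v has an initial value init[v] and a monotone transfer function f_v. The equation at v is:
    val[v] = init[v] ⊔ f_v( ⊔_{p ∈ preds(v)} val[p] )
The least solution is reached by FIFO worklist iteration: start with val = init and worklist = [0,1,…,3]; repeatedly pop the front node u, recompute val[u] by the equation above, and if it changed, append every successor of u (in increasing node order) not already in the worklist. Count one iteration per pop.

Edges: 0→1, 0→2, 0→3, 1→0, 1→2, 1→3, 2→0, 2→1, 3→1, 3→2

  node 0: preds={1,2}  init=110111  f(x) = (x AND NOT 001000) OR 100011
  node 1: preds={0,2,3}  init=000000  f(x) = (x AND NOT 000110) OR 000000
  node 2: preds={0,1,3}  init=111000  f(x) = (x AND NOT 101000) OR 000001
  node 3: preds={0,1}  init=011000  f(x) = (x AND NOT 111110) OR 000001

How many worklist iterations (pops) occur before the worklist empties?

7

Trace (7 dequeues):
  [1] u=0 | in 111000 | out 110111 | ==
  [2] u=1 | in 111111 | out 111001 | prev 000000 | push {0}
  [3] u=2 | in 111111 | out 111111 | prev 111000 | push {1}
  [4] u=3 | in 111111 | out 011001 | prev 011000 | push {2}
  [5] u=0 | in 111111 | out 110111 | ==
  [6] u=1 | in 111111 | out 111001 | ==
  [7] u=2 | in 111111 | out 111111 | ==

Converged values:
  [0] 110111
  [1] 111001
  [2] 111111
  [3] 011001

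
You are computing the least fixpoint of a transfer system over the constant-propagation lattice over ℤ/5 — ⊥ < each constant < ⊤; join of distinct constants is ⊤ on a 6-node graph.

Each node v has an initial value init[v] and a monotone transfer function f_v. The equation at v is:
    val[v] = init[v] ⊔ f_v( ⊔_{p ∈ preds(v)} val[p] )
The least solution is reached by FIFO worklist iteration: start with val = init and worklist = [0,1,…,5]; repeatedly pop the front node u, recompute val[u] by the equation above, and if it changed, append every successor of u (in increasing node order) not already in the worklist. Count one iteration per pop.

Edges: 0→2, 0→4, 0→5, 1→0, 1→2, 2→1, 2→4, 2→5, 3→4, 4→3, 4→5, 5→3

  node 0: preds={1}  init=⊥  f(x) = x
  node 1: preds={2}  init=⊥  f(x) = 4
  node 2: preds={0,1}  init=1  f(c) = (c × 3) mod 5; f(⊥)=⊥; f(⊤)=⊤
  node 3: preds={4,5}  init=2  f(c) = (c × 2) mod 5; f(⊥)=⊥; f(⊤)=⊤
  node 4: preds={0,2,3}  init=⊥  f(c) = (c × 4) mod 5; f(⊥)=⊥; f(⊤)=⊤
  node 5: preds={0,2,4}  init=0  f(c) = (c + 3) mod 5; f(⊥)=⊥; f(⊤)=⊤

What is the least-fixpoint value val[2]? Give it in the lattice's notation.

⊤

Worklist (12 pops):
  #1 pop 0: in=⊥ → ⊥ (no change)
  #2 pop 1: in=1 → 4 (was ⊥); enqueue [0]
  #3 pop 2: in=4 → ⊤ (was 1); enqueue [1]
  #4 pop 3: in=0 → ⊤ (was 2); enqueue []
  #5 pop 4: in=⊤ → ⊤ (was ⊥); enqueue [3]
  #6 pop 5: in=⊤ → ⊤ (was 0); enqueue []
  #7 pop 0: in=4 → 4 (was ⊥); enqueue [2,4,5]
  #8 pop 1: in=⊤ → 4 (no change)
  #9 pop 3: in=⊤ → ⊤ (no change)
  #10 pop 2: in=4 → ⊤ (no change)
  #11 pop 4: in=⊤ → ⊤ (no change)
  #12 pop 5: in=⊤ → ⊤ (no change)

Fixpoint:
  val[0] = 4
  val[1] = 4
  val[2] = ⊤
  val[3] = ⊤
  val[4] = ⊤
  val[5] = ⊤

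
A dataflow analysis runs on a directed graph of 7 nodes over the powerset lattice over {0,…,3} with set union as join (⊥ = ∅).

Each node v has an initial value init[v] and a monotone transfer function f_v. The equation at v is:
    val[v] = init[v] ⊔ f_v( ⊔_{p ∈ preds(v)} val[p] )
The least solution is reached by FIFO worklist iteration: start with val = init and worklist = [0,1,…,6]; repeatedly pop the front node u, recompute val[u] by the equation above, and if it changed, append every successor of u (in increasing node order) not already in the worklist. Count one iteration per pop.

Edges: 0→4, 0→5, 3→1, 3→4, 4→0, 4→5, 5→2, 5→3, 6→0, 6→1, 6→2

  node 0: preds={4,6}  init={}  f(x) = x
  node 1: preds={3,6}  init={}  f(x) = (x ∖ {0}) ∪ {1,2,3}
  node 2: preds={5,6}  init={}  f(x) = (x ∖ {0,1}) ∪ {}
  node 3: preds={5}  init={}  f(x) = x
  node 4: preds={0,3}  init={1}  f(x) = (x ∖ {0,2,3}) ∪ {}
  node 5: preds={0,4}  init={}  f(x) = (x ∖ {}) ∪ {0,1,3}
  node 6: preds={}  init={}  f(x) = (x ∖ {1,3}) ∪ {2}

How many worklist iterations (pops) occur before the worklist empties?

Worklist (17 pops):
  #1 pop 0: in={1} → {1} (was {}); enqueue []
  #2 pop 1: in={} → {1,2,3} (was {}); enqueue []
  #3 pop 2: in={} → {} (no change)
  #4 pop 3: in={} → {} (no change)
  #5 pop 4: in={1} → {1} (no change)
  #6 pop 5: in={1} → {0,1,3} (was {}); enqueue [2,3]
  #7 pop 6: in={} → {2} (was {}); enqueue [0,1]
  #8 pop 2: in={0,1,2,3} → {2,3} (was {}); enqueue []
  #9 pop 3: in={0,1,3} → {0,1,3} (was {}); enqueue [4]
  #10 pop 0: in={1,2} → {1,2} (was {1}); enqueue [5]
  #11 pop 1: in={0,1,2,3} → {1,2,3} (no change)
  #12 pop 4: in={0,1,2,3} → {1} (no change)
  #13 pop 5: in={1,2} → {0,1,2,3} (was {0,1,3}); enqueue [2,3]
  #14 pop 2: in={0,1,2,3} → {2,3} (no change)
  #15 pop 3: in={0,1,2,3} → {0,1,2,3} (was {0,1,3}); enqueue [1,4]
  #16 pop 1: in={0,1,2,3} → {1,2,3} (no change)
  #17 pop 4: in={0,1,2,3} → {1} (no change)

Fixpoint:
  val[0] = {1,2}
  val[1] = {1,2,3}
  val[2] = {2,3}
  val[3] = {0,1,2,3}
  val[4] = {1}
  val[5] = {0,1,2,3}
  val[6] = {2}

17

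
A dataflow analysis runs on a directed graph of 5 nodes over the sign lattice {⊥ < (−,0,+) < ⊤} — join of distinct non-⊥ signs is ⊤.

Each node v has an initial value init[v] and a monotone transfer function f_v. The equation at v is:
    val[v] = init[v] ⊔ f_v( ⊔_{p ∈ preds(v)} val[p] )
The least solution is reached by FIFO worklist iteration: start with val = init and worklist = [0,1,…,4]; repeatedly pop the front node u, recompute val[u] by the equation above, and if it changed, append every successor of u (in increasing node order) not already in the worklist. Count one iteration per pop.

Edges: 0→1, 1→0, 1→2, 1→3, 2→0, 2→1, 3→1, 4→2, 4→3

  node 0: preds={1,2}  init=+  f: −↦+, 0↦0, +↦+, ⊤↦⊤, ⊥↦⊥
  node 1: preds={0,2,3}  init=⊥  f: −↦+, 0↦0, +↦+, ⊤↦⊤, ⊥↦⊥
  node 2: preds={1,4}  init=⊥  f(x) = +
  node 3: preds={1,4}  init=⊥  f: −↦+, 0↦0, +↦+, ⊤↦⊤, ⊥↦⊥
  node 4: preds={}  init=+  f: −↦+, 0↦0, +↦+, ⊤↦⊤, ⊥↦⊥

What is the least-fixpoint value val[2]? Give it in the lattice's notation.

Trace (7 dequeues):
  [1] u=0 | in ⊥ | out + | ==
  [2] u=1 | in + | out + | prev ⊥ | push {0}
  [3] u=2 | in + | out + | prev ⊥ | push {1}
  [4] u=3 | in + | out + | prev ⊥ | push {}
  [5] u=4 | in ⊥ | out + | ==
  [6] u=0 | in + | out + | ==
  [7] u=1 | in + | out + | ==

Converged values:
  [0] +
  [1] +
  [2] +
  [3] +
  [4] +

+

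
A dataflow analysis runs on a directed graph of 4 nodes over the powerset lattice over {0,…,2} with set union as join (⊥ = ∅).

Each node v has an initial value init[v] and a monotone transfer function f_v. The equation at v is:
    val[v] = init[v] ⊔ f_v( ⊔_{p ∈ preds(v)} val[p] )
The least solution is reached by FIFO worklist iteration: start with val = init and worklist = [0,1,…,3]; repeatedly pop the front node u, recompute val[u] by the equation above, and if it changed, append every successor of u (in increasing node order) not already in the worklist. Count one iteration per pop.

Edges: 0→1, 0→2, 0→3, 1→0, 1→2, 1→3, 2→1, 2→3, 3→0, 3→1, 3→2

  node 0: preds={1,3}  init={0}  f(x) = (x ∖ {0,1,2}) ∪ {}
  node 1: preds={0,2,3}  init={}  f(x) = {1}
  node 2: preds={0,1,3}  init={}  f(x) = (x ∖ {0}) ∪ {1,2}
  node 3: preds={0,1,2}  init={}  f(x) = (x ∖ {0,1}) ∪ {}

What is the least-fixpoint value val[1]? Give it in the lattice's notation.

{1}

Iteration log — 7 steps:
  step 1. node 0  ⊔preds={}  new={0}  stable
  step 2. node 1  ⊔preds={0}  new={1}  old={}  +wl: 0
  step 3. node 2  ⊔preds={0,1}  new={1,2}  old={}  +wl: 1
  step 4. node 3  ⊔preds={0,1,2}  new={2}  old={}  +wl: 2
  step 5. node 0  ⊔preds={1,2}  new={0}  stable
  step 6. node 1  ⊔preds={0,1,2}  new={1}  stable
  step 7. node 2  ⊔preds={0,1,2}  new={1,2}  stable

Least fixpoint reached:
  node 0: {0}
  node 1: {1}
  node 2: {1,2}
  node 3: {2}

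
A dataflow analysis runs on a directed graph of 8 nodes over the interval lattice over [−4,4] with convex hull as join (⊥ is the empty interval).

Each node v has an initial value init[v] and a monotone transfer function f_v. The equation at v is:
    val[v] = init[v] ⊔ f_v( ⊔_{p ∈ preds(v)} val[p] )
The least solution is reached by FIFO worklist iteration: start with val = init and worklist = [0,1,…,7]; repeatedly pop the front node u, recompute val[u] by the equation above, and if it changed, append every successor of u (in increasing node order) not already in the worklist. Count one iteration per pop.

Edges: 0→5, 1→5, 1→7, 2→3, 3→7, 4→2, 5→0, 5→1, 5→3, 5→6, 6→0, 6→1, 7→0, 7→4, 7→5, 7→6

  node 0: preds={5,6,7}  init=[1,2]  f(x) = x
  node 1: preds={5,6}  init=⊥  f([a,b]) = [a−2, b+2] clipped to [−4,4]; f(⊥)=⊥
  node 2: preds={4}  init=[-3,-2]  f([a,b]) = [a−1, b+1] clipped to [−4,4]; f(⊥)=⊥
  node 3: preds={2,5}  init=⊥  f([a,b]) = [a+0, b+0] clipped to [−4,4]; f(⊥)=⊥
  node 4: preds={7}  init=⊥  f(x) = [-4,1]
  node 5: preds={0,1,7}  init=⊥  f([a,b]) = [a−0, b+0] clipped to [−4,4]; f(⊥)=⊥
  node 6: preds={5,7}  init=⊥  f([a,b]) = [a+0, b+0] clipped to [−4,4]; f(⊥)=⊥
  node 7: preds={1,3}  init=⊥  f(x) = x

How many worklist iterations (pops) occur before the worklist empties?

Trace (26 dequeues):
  [1] u=0 | in ⊥ | out [1,2] | ==
  [2] u=1 | in ⊥ | out ⊥ | ==
  [3] u=2 | in ⊥ | out [-3,-2] | ==
  [4] u=3 | in [-3,-2] | out [-3,-2] | prev ⊥ | push {}
  [5] u=4 | in ⊥ | out [-4,1] | prev ⊥ | push {2}
  [6] u=5 | in [1,2] | out [1,2] | prev ⊥ | push {0,1,3}
  [7] u=6 | in [1,2] | out [1,2] | prev ⊥ | push {}
  [8] u=7 | in [-3,-2] | out [-3,-2] | prev ⊥ | push {4,5,6}
  [9] u=2 | in [-4,1] | out [-4,2] | prev [-3,-2] | push {}
  [10] u=0 | in [-3,2] | out [-3,2] | prev [1,2] | push {}
  [11] u=1 | in [1,2] | out [-1,4] | prev ⊥ | push {7}
  [12] u=3 | in [-4,2] | out [-4,2] | prev [-3,-2] | push {}
  [13] u=4 | in [-3,-2] | out [-4,1] | ==
  [14] u=5 | in [-3,4] | out [-3,4] | prev [1,2] | push {0,1,3}
  [15] u=6 | in [-3,4] | out [-3,4] | prev [1,2] | push {}
  [16] u=7 | in [-4,4] | out [-4,4] | prev [-3,-2] | push {4,5,6}
  [17] u=0 | in [-4,4] | out [-4,4] | prev [-3,2] | push {}
  [18] u=1 | in [-3,4] | out [-4,4] | prev [-1,4] | push {7}
  [19] u=3 | in [-4,4] | out [-4,4] | prev [-4,2] | push {}
  [20] u=4 | in [-4,4] | out [-4,1] | ==
  [21] u=5 | in [-4,4] | out [-4,4] | prev [-3,4] | push {0,1,3}
  [22] u=6 | in [-4,4] | out [-4,4] | prev [-3,4] | push {}
  [23] u=7 | in [-4,4] | out [-4,4] | ==
  [24] u=0 | in [-4,4] | out [-4,4] | ==
  [25] u=1 | in [-4,4] | out [-4,4] | ==
  [26] u=3 | in [-4,4] | out [-4,4] | ==

Converged values:
  [0] [-4,4]
  [1] [-4,4]
  [2] [-4,2]
  [3] [-4,4]
  [4] [-4,1]
  [5] [-4,4]
  [6] [-4,4]
  [7] [-4,4]

26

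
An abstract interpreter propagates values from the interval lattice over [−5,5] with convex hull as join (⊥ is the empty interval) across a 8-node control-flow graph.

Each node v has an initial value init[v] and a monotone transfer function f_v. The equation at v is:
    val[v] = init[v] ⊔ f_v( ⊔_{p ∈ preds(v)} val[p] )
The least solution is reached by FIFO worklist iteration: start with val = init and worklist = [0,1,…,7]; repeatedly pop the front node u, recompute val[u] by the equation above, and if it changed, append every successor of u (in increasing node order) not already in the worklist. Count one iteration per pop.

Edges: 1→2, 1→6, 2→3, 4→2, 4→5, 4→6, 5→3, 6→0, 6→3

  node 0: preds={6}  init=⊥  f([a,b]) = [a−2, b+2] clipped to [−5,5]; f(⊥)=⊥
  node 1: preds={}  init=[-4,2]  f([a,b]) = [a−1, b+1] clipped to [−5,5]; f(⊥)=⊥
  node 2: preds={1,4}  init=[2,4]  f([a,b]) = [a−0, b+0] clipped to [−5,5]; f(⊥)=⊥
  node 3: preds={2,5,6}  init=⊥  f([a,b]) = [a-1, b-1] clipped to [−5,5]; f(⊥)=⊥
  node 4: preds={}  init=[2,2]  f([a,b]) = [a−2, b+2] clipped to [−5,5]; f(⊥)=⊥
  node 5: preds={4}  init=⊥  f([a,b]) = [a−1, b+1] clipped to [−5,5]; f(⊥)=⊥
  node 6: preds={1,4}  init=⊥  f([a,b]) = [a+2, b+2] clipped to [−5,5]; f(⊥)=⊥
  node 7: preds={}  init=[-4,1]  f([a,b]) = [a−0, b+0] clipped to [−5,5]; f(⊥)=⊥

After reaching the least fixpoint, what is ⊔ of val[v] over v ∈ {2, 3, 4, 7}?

[-5,4]

Trace (10 dequeues):
  [1] u=0 | in ⊥ | out ⊥ | ==
  [2] u=1 | in ⊥ | out [-4,2] | ==
  [3] u=2 | in [-4,2] | out [-4,4] | prev [2,4] | push {}
  [4] u=3 | in [-4,4] | out [-5,3] | prev ⊥ | push {}
  [5] u=4 | in ⊥ | out [2,2] | ==
  [6] u=5 | in [2,2] | out [1,3] | prev ⊥ | push {3}
  [7] u=6 | in [-4,2] | out [-2,4] | prev ⊥ | push {0}
  [8] u=7 | in ⊥ | out [-4,1] | ==
  [9] u=3 | in [-4,4] | out [-5,3] | ==
  [10] u=0 | in [-2,4] | out [-4,5] | prev ⊥ | push {}

Converged values:
  [0] [-4,5]
  [1] [-4,2]
  [2] [-4,4]
  [3] [-5,3]
  [4] [2,2]
  [5] [1,3]
  [6] [-2,4]
  [7] [-4,1]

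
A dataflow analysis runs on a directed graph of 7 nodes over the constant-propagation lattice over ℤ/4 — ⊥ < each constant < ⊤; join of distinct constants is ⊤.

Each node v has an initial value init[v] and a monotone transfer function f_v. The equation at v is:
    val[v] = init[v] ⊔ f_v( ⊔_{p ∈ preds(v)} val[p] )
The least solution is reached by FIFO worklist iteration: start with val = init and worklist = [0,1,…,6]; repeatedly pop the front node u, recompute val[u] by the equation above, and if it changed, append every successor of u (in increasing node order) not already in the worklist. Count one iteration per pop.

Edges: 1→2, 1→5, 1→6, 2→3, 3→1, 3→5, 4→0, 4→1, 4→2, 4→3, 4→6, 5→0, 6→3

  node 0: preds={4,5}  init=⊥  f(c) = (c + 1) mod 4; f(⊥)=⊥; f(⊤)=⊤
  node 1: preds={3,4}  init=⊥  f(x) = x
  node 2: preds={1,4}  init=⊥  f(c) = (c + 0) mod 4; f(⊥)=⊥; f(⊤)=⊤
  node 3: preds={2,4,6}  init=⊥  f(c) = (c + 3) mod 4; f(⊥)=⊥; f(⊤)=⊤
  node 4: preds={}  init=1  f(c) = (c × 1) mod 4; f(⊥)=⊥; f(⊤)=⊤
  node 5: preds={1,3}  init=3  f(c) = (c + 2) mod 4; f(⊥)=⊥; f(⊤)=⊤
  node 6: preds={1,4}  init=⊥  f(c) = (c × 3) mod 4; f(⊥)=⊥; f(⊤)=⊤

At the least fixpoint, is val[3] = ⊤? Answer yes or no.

yes

Iteration log — 15 steps:
  step 1. node 0  ⊔preds=⊤  new=⊤  old=⊥  +wl: 
  step 2. node 1  ⊔preds=1  new=1  old=⊥  +wl: 
  step 3. node 2  ⊔preds=1  new=1  old=⊥  +wl: 
  step 4. node 3  ⊔preds=1  new=0  old=⊥  +wl: 1
  step 5. node 4  ⊔preds=⊥  new=1  stable
  step 6. node 5  ⊔preds=⊤  new=⊤  old=3  +wl: 0
  step 7. node 6  ⊔preds=1  new=3  old=⊥  +wl: 3
  step 8. node 1  ⊔preds=⊤  new=⊤  old=1  +wl: 2,5,6
  step 9. node 0  ⊔preds=⊤  new=⊤  stable
  step 10. node 3  ⊔preds=⊤  new=⊤  old=0  +wl: 1
  step 11. node 2  ⊔preds=⊤  new=⊤  old=1  +wl: 3
  step 12. node 5  ⊔preds=⊤  new=⊤  stable
  step 13. node 6  ⊔preds=⊤  new=⊤  old=3  +wl: 
  step 14. node 1  ⊔preds=⊤  new=⊤  stable
  step 15. node 3  ⊔preds=⊤  new=⊤  stable

Least fixpoint reached:
  node 0: ⊤
  node 1: ⊤
  node 2: ⊤
  node 3: ⊤
  node 4: 1
  node 5: ⊤
  node 6: ⊤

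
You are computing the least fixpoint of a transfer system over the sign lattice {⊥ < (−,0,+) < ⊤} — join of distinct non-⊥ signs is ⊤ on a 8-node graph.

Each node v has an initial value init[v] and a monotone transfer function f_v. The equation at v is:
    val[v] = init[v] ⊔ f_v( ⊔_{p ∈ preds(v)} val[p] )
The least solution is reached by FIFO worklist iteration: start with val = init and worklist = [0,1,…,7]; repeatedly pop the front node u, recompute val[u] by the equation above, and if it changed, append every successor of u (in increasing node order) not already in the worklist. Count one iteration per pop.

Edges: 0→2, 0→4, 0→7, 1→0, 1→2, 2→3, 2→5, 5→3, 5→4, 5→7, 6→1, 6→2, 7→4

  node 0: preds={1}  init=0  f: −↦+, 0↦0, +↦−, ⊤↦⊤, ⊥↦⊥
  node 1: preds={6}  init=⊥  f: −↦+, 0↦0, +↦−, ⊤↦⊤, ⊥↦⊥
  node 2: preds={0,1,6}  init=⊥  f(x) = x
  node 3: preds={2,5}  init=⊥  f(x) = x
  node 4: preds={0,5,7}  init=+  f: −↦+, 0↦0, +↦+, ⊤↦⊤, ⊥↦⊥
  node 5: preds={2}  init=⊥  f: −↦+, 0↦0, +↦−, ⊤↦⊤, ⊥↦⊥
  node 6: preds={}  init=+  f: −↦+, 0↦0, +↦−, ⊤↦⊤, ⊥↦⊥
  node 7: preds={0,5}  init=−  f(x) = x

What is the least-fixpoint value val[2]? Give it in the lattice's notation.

⊤

Worklist (13 pops):
  #1 pop 0: in=⊥ → 0 (no change)
  #2 pop 1: in=+ → − (was ⊥); enqueue [0]
  #3 pop 2: in=⊤ → ⊤ (was ⊥); enqueue []
  #4 pop 3: in=⊤ → ⊤ (was ⊥); enqueue []
  #5 pop 4: in=⊤ → ⊤ (was +); enqueue []
  #6 pop 5: in=⊤ → ⊤ (was ⊥); enqueue [3,4]
  #7 pop 6: in=⊥ → + (no change)
  #8 pop 7: in=⊤ → ⊤ (was −); enqueue []
  #9 pop 0: in=− → ⊤ (was 0); enqueue [2,7]
  #10 pop 3: in=⊤ → ⊤ (no change)
  #11 pop 4: in=⊤ → ⊤ (no change)
  #12 pop 2: in=⊤ → ⊤ (no change)
  #13 pop 7: in=⊤ → ⊤ (no change)

Fixpoint:
  val[0] = ⊤
  val[1] = −
  val[2] = ⊤
  val[3] = ⊤
  val[4] = ⊤
  val[5] = ⊤
  val[6] = +
  val[7] = ⊤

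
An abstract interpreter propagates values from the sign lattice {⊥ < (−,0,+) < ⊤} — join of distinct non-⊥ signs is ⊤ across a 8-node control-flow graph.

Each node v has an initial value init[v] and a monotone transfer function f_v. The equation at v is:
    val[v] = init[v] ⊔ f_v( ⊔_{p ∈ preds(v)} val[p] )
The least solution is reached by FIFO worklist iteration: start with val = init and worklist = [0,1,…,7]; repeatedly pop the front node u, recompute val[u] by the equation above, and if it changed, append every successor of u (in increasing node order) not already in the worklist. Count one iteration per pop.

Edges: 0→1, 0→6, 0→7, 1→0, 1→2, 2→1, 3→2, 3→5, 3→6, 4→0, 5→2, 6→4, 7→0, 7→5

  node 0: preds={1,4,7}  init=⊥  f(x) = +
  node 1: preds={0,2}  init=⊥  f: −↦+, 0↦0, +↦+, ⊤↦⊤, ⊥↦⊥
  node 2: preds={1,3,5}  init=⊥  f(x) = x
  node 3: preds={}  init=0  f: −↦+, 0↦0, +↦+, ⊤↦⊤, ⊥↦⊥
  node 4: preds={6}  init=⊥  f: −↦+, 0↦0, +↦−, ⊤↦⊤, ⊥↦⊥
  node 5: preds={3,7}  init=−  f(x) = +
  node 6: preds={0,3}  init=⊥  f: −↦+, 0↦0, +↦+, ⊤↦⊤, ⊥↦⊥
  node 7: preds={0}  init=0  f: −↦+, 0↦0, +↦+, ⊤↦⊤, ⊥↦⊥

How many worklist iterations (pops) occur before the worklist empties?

Trace (14 dequeues):
  [1] u=0 | in 0 | out + | prev ⊥ | push {}
  [2] u=1 | in + | out + | prev ⊥ | push {0}
  [3] u=2 | in ⊤ | out ⊤ | prev ⊥ | push {1}
  [4] u=3 | in ⊥ | out 0 | ==
  [5] u=4 | in ⊥ | out ⊥ | ==
  [6] u=5 | in 0 | out ⊤ | prev − | push {2}
  [7] u=6 | in ⊤ | out ⊤ | prev ⊥ | push {4}
  [8] u=7 | in + | out ⊤ | prev 0 | push {5}
  [9] u=0 | in ⊤ | out + | ==
  [10] u=1 | in ⊤ | out ⊤ | prev + | push {0}
  [11] u=2 | in ⊤ | out ⊤ | ==
  [12] u=4 | in ⊤ | out ⊤ | prev ⊥ | push {}
  [13] u=5 | in ⊤ | out ⊤ | ==
  [14] u=0 | in ⊤ | out + | ==

Converged values:
  [0] +
  [1] ⊤
  [2] ⊤
  [3] 0
  [4] ⊤
  [5] ⊤
  [6] ⊤
  [7] ⊤

14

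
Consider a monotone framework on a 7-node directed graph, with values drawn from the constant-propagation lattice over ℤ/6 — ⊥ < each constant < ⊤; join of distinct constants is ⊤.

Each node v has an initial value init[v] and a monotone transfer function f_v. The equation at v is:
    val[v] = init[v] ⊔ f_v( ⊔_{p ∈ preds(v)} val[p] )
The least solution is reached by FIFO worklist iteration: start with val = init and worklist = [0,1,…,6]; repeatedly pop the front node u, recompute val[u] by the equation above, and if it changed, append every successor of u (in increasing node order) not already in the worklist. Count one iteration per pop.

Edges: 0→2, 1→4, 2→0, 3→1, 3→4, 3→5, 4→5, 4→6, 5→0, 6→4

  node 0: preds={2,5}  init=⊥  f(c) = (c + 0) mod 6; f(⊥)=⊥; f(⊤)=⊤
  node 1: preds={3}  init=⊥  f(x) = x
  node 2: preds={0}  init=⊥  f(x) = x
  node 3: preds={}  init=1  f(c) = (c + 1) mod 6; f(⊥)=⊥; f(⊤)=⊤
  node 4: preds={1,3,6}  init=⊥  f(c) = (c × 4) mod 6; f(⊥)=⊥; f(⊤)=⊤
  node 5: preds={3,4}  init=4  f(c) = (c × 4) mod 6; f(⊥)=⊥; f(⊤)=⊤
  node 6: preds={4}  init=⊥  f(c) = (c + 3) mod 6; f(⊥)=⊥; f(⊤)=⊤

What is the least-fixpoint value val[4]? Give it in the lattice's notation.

Worklist (11 pops):
  #1 pop 0: in=4 → 4 (was ⊥); enqueue []
  #2 pop 1: in=1 → 1 (was ⊥); enqueue []
  #3 pop 2: in=4 → 4 (was ⊥); enqueue [0]
  #4 pop 3: in=⊥ → 1 (no change)
  #5 pop 4: in=1 → 4 (was ⊥); enqueue []
  #6 pop 5: in=⊤ → ⊤ (was 4); enqueue []
  #7 pop 6: in=4 → 1 (was ⊥); enqueue [4]
  #8 pop 0: in=⊤ → ⊤ (was 4); enqueue [2]
  #9 pop 4: in=1 → 4 (no change)
  #10 pop 2: in=⊤ → ⊤ (was 4); enqueue [0]
  #11 pop 0: in=⊤ → ⊤ (no change)

Fixpoint:
  val[0] = ⊤
  val[1] = 1
  val[2] = ⊤
  val[3] = 1
  val[4] = 4
  val[5] = ⊤
  val[6] = 1

4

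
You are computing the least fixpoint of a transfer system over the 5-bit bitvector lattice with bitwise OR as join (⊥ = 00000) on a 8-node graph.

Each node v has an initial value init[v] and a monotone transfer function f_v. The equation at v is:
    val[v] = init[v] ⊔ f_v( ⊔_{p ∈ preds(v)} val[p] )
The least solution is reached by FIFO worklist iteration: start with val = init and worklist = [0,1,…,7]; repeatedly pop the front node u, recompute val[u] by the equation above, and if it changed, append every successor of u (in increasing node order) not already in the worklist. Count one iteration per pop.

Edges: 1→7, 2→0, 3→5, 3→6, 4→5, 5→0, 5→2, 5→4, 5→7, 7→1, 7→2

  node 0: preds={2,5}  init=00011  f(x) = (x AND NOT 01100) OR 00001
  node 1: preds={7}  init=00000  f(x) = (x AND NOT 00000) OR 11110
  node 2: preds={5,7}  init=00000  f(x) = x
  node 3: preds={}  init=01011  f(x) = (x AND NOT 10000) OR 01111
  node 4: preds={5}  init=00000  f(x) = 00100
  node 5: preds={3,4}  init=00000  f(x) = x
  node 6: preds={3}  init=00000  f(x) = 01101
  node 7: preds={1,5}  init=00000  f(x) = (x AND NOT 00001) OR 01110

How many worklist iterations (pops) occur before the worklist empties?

Iteration log — 13 steps:
  step 1. node 0  ⊔preds=00000  new=00011  stable
  step 2. node 1  ⊔preds=00000  new=11110  old=00000  +wl: 
  step 3. node 2  ⊔preds=00000  new=00000  stable
  step 4. node 3  ⊔preds=00000  new=01111  old=01011  +wl: 
  step 5. node 4  ⊔preds=00000  new=00100  old=00000  +wl: 
  step 6. node 5  ⊔preds=01111  new=01111  old=00000  +wl: 0,2,4
  step 7. node 6  ⊔preds=01111  new=01101  old=00000  +wl: 
  step 8. node 7  ⊔preds=11111  new=11110  old=00000  +wl: 1
  step 9. node 0  ⊔preds=01111  new=00011  stable
  step 10. node 2  ⊔preds=11111  new=11111  old=00000  +wl: 0
  step 11. node 4  ⊔preds=01111  new=00100  stable
  step 12. node 1  ⊔preds=11110  new=11110  stable
  step 13. node 0  ⊔preds=11111  new=10011  old=00011  +wl: 

Least fixpoint reached:
  node 0: 10011
  node 1: 11110
  node 2: 11111
  node 3: 01111
  node 4: 00100
  node 5: 01111
  node 6: 01101
  node 7: 11110

13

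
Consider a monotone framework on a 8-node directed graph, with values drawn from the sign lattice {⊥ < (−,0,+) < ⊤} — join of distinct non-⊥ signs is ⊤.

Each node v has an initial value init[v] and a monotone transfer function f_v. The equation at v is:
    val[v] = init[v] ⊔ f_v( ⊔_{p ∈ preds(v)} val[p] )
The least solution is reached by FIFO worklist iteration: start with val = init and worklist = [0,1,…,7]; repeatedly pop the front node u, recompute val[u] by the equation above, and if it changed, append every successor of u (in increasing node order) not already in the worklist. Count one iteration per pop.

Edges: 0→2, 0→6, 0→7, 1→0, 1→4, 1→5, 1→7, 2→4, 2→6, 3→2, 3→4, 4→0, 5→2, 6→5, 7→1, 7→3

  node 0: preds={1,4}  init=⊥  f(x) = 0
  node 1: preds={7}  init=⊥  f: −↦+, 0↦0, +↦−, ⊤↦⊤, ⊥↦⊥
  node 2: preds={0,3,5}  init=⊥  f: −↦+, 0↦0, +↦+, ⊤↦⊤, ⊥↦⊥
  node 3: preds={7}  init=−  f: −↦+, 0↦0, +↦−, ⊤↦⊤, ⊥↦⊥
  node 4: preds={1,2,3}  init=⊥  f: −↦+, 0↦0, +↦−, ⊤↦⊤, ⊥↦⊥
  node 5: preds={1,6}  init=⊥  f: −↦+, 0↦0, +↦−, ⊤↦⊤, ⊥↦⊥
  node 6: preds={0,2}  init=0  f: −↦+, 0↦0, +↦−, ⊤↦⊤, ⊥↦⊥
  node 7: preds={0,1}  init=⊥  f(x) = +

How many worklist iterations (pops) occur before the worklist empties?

18

Iteration log — 18 steps:
  step 1. node 0  ⊔preds=⊥  new=0  old=⊥  +wl: 
  step 2. node 1  ⊔preds=⊥  new=⊥  stable
  step 3. node 2  ⊔preds=⊤  new=⊤  old=⊥  +wl: 
  step 4. node 3  ⊔preds=⊥  new=−  stable
  step 5. node 4  ⊔preds=⊤  new=⊤  old=⊥  +wl: 0
  step 6. node 5  ⊔preds=0  new=0  old=⊥  +wl: 2
  step 7. node 6  ⊔preds=⊤  new=⊤  old=0  +wl: 5
  step 8. node 7  ⊔preds=0  new=+  old=⊥  +wl: 1,3
  step 9. node 0  ⊔preds=⊤  new=0  stable
  step 10. node 2  ⊔preds=⊤  new=⊤  stable
  step 11. node 5  ⊔preds=⊤  new=⊤  old=0  +wl: 2
  step 12. node 1  ⊔preds=+  new=−  old=⊥  +wl: 0,4,5,7
  step 13. node 3  ⊔preds=+  new=−  stable
  step 14. node 2  ⊔preds=⊤  new=⊤  stable
  step 15. node 0  ⊔preds=⊤  new=0  stable
  step 16. node 4  ⊔preds=⊤  new=⊤  stable
  step 17. node 5  ⊔preds=⊤  new=⊤  stable
  step 18. node 7  ⊔preds=⊤  new=+  stable

Least fixpoint reached:
  node 0: 0
  node 1: −
  node 2: ⊤
  node 3: −
  node 4: ⊤
  node 5: ⊤
  node 6: ⊤
  node 7: +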